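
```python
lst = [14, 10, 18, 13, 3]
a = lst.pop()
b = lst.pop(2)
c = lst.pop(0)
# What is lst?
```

After line 1: lst = [14, 10, 18, 13, 3]
After line 2 (pop() -> a = 3): lst = [14, 10, 18, 13]
After line 3 (pop(2) -> b = 18): lst = [14, 10, 13]
After line 4 (pop(0) -> c = 14): lst = [10, 13]

[10, 13]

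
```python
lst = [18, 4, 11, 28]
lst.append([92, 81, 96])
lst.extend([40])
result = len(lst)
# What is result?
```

After line 1: lst = [18, 4, 11, 28]
After line 2 (append adds [92, 81, 96] as single element): lst = [18, 4, 11, 28, [92, 81, 96]]
After line 3 (extend unpacks [40], adds 40): lst = [18, 4, 11, 28, [92, 81, 96], 40]
After line 4: result = len(lst) = 6

6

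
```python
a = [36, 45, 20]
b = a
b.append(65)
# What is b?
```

After line 1: a = [36, 45, 20]
After line 2 (b = a is an alias, same object): a = [36, 45, 20], b = [36, 45, 20]
After line 3 (b.append mutates the shared list): a = [36, 45, 20, 65], b = [36, 45, 20, 65]

[36, 45, 20, 65]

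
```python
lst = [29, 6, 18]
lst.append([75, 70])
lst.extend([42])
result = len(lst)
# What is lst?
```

After line 1: lst = [29, 6, 18]
After line 2 (append adds [75, 70] as single element): lst = [29, 6, 18, [75, 70]]
After line 3 (extend unpacks [42], adds 42): lst = [29, 6, 18, [75, 70], 42]
After line 4: result = len(lst) = 5

[29, 6, 18, [75, 70], 42]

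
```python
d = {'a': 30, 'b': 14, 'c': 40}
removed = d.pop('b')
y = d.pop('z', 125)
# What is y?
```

After line 1: d = {'a': 30, 'b': 14, 'c': 40}
After line 2 (pop 'b' returns 14): d = {'a': 30, 'c': 40}, removed = 14
After line 3 (pop 'z' missing, returns default 125): d = {'a': 30, 'c': 40}, y = 125

125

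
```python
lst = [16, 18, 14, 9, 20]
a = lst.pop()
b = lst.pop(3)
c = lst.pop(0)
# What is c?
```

After line 1: lst = [16, 18, 14, 9, 20]
After line 2 (pop() -> a = 20): lst = [16, 18, 14, 9]
After line 3 (pop(3) -> b = 9): lst = [16, 18, 14]
After line 4 (pop(0) -> c = 16): lst = [18, 14]

16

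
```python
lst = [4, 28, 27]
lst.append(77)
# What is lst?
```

[4, 28, 27, 77]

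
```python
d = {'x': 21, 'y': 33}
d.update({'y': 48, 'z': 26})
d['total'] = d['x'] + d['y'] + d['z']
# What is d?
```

After line 1: d = {'x': 21, 'y': 33}
After line 2 (y overwritten, z added): d = {'x': 21, 'y': 48, 'z': 26}
After line 3 (total = 21 + 48 + 26 = 95): d = {'x': 21, 'y': 48, 'z': 26, 'total': 95}

{'x': 21, 'y': 48, 'z': 26, 'total': 95}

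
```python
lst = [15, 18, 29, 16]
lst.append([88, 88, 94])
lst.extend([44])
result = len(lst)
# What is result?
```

After line 1: lst = [15, 18, 29, 16]
After line 2 (append adds [88, 88, 94] as single element): lst = [15, 18, 29, 16, [88, 88, 94]]
After line 3 (extend unpacks [44], adds 44): lst = [15, 18, 29, 16, [88, 88, 94], 44]
After line 4: result = len(lst) = 6

6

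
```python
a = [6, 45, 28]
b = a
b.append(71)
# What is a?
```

After line 1: a = [6, 45, 28]
After line 2 (b = a is an alias, same object): a = [6, 45, 28], b = [6, 45, 28]
After line 3 (b.append mutates the shared list): a = [6, 45, 28, 71], b = [6, 45, 28, 71]

[6, 45, 28, 71]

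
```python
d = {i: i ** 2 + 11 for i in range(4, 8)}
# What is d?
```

{4: 27, 5: 36, 6: 47, 7: 60}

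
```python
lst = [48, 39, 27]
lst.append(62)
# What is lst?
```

[48, 39, 27, 62]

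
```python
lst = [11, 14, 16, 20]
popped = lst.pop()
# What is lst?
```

[11, 14, 16]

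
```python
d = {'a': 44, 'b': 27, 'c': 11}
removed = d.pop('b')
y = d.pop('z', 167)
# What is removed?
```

After line 1: d = {'a': 44, 'b': 27, 'c': 11}
After line 2 (pop 'b' returns 27): d = {'a': 44, 'c': 11}, removed = 27
After line 3 (pop 'z' missing, returns default 167): d = {'a': 44, 'c': 11}, y = 167

27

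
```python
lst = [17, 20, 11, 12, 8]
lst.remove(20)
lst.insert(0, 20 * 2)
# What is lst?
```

After line 1: lst = [17, 20, 11, 12, 8]
After line 2 (remove first 20): lst = [17, 11, 12, 8]
After line 3 (insert 40 at index 0): lst = [40, 17, 11, 12, 8]

[40, 17, 11, 12, 8]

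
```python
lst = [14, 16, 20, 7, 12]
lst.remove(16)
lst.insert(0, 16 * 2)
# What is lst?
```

After line 1: lst = [14, 16, 20, 7, 12]
After line 2 (remove first 16): lst = [14, 20, 7, 12]
After line 3 (insert 32 at index 0): lst = [32, 14, 20, 7, 12]

[32, 14, 20, 7, 12]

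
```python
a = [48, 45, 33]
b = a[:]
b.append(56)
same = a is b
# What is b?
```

After line 1: a = [48, 45, 33]
After line 2 (b = a[:] is a shallow copy, new object): a = [48, 45, 33], b = [48, 45, 33]
After line 3 (append only mutates b): a = [48, 45, 33], b = [48, 45, 33, 56]
After line 4 (same = a is b; different objects -> False): same = False

[48, 45, 33, 56]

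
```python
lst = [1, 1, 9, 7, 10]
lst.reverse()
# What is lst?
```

[10, 7, 9, 1, 1]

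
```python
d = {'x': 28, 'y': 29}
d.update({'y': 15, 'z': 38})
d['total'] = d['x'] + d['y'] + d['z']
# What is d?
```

After line 1: d = {'x': 28, 'y': 29}
After line 2 (y overwritten, z added): d = {'x': 28, 'y': 15, 'z': 38}
After line 3 (total = 28 + 15 + 38 = 81): d = {'x': 28, 'y': 15, 'z': 38, 'total': 81}

{'x': 28, 'y': 15, 'z': 38, 'total': 81}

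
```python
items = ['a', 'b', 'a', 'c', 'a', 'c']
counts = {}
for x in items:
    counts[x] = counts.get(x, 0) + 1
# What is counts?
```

Initial: counts = {}, items = ['a', 'b', 'a', 'c', 'a', 'c']
See 'a': counts = {'a': 1}
See 'b': counts = {'a': 1, 'b': 1}
See 'a': counts = {'a': 2, 'b': 1}
See 'c': counts = {'a': 2, 'b': 1, 'c': 1}
See 'a': counts = {'a': 3, 'b': 1, 'c': 1}
See 'c': counts = {'a': 3, 'b': 1, 'c': 2}

{'a': 3, 'b': 1, 'c': 2}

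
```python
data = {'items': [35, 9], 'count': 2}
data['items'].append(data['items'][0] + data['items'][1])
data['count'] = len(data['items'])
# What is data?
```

After line 1: data = {'items': [35, 9], 'count': 2}
After line 2 (append 35 + 9 = 44): data = {'items': [35, 9, 44], 'count': 2}
After line 3 (count = len(items) = 3): data = {'items': [35, 9, 44], 'count': 3}

{'items': [35, 9, 44], 'count': 3}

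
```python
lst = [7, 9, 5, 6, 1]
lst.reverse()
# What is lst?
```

[1, 6, 5, 9, 7]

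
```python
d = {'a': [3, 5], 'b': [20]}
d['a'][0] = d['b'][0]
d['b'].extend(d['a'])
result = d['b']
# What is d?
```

After line 1: d = {'a': [3, 5], 'b': [20]}
After line 2 (a[0] = b[0] = 20): d = {'a': [20, 5], 'b': [20]}
After line 3 (b.extend(a) appends [20, 5]): d = {'a': [20, 5], 'b': [20, 20, 5]}
After line 4: result = d['b'] = [20, 20, 5]

{'a': [20, 5], 'b': [20, 20, 5]}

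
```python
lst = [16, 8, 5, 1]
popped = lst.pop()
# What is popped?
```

1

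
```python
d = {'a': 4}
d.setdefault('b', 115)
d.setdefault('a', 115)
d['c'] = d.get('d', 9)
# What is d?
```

After line 1: d = {'a': 4}
After line 2 (setdefault adds 'b'=115): d = {'a': 4, 'b': 115}
After line 3 (setdefault 'a' no-op, already exists): d = {'a': 4, 'b': 115}
After line 4 (get('d', 9) returns default since 'd' not in d): d = {'a': 4, 'b': 115, 'c': 9}

{'a': 4, 'b': 115, 'c': 9}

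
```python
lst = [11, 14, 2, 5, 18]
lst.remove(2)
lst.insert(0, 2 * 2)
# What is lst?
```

After line 1: lst = [11, 14, 2, 5, 18]
After line 2 (remove first 2): lst = [11, 14, 5, 18]
After line 3 (insert 4 at index 0): lst = [4, 11, 14, 5, 18]

[4, 11, 14, 5, 18]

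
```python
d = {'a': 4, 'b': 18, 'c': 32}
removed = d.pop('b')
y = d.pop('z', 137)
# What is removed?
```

After line 1: d = {'a': 4, 'b': 18, 'c': 32}
After line 2 (pop 'b' returns 18): d = {'a': 4, 'c': 32}, removed = 18
After line 3 (pop 'z' missing, returns default 137): d = {'a': 4, 'c': 32}, y = 137

18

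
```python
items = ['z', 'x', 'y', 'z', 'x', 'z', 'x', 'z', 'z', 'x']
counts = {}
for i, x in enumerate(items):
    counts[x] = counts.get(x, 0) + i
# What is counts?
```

Initial: counts = {}, items = ['z', 'x', 'y', 'z', 'x', 'z', 'x', 'z', 'z', 'x']
i=0, x='z': counts = {'z': 0}
i=1, x='x': counts = {'z': 0, 'x': 1}
i=2, x='y': counts = {'z': 0, 'x': 1, 'y': 2}
i=3, x='z': counts = {'z': 3, 'x': 1, 'y': 2}
i=4, x='x': counts = {'z': 3, 'x': 5, 'y': 2}
i=5, x='z': counts = {'z': 8, 'x': 5, 'y': 2}
i=6, x='x': counts = {'z': 8, 'x': 11, 'y': 2}
i=7, x='z': counts = {'z': 15, 'x': 11, 'y': 2}
i=8, x='z': counts = {'z': 23, 'x': 11, 'y': 2}
i=9, x='x': counts = {'z': 23, 'x': 20, 'y': 2}

{'z': 23, 'x': 20, 'y': 2}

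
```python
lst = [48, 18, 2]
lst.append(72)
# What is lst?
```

[48, 18, 2, 72]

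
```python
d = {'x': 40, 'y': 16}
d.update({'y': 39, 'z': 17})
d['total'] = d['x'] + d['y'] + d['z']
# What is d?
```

After line 1: d = {'x': 40, 'y': 16}
After line 2 (y overwritten, z added): d = {'x': 40, 'y': 39, 'z': 17}
After line 3 (total = 40 + 39 + 17 = 96): d = {'x': 40, 'y': 39, 'z': 17, 'total': 96}

{'x': 40, 'y': 39, 'z': 17, 'total': 96}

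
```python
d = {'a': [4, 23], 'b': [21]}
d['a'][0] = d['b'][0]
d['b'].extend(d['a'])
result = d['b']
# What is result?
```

After line 1: d = {'a': [4, 23], 'b': [21]}
After line 2 (a[0] = b[0] = 21): d = {'a': [21, 23], 'b': [21]}
After line 3 (b.extend(a) appends [21, 23]): d = {'a': [21, 23], 'b': [21, 21, 23]}
After line 4: result = d['b'] = [21, 21, 23]

[21, 21, 23]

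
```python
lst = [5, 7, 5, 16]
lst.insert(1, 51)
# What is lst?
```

[5, 51, 7, 5, 16]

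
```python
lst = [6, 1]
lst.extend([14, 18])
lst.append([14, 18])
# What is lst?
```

After line 1: lst = [6, 1]
After line 2 (extend unpacks [14, 18]): lst = [6, 1, 14, 18]
After line 3 (append adds [14, 18] as single element): lst = [6, 1, 14, 18, [14, 18]]

[6, 1, 14, 18, [14, 18]]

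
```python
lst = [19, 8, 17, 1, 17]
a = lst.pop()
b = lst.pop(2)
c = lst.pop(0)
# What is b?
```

After line 1: lst = [19, 8, 17, 1, 17]
After line 2 (pop() -> a = 17): lst = [19, 8, 17, 1]
After line 3 (pop(2) -> b = 17): lst = [19, 8, 1]
After line 4 (pop(0) -> c = 19): lst = [8, 1]

17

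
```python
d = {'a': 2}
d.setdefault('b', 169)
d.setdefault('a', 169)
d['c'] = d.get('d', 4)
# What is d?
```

After line 1: d = {'a': 2}
After line 2 (setdefault adds 'b'=169): d = {'a': 2, 'b': 169}
After line 3 (setdefault 'a' no-op, already exists): d = {'a': 2, 'b': 169}
After line 4 (get('d', 4) returns default since 'd' not in d): d = {'a': 2, 'b': 169, 'c': 4}

{'a': 2, 'b': 169, 'c': 4}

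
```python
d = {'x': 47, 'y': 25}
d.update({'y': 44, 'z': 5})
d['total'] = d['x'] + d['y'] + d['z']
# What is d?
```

After line 1: d = {'x': 47, 'y': 25}
After line 2 (y overwritten, z added): d = {'x': 47, 'y': 44, 'z': 5}
After line 3 (total = 47 + 44 + 5 = 96): d = {'x': 47, 'y': 44, 'z': 5, 'total': 96}

{'x': 47, 'y': 44, 'z': 5, 'total': 96}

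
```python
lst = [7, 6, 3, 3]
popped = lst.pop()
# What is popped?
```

3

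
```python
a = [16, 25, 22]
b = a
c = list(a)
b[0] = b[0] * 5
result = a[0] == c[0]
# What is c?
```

After line 1: a = [16, 25, 22]
After line 2 (b = a, alias): a = [16, 25, 22], b = [16, 25, 22]
After line 3 (c = list(a) is a copy, new object): c = [16, 25, 22]
After line 4 (b[0] = 16 * 5 = 80; mutates shared a/b): a = b = [80, 25, 22], c = [16, 25, 22]
After line 5 (a[0] = 80, c[0] = 16; result = False)

[16, 25, 22]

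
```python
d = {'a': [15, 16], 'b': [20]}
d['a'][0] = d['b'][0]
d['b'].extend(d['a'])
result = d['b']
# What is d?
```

After line 1: d = {'a': [15, 16], 'b': [20]}
After line 2 (a[0] = b[0] = 20): d = {'a': [20, 16], 'b': [20]}
After line 3 (b.extend(a) appends [20, 16]): d = {'a': [20, 16], 'b': [20, 20, 16]}
After line 4: result = d['b'] = [20, 20, 16]

{'a': [20, 16], 'b': [20, 20, 16]}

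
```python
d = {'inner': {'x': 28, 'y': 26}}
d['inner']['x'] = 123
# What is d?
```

After line 1: d = {'inner': {'x': 28, 'y': 26}}
After line 2 (inner x overwritten): d = {'inner': {'x': 123, 'y': 26}}

{'inner': {'x': 123, 'y': 26}}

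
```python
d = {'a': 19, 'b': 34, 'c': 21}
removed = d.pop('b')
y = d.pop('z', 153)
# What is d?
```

After line 1: d = {'a': 19, 'b': 34, 'c': 21}
After line 2 (pop 'b' returns 34): d = {'a': 19, 'c': 21}, removed = 34
After line 3 (pop 'z' missing, returns default 153): d = {'a': 19, 'c': 21}, y = 153

{'a': 19, 'c': 21}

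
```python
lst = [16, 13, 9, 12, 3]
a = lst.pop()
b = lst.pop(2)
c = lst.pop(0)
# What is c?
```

After line 1: lst = [16, 13, 9, 12, 3]
After line 2 (pop() -> a = 3): lst = [16, 13, 9, 12]
After line 3 (pop(2) -> b = 9): lst = [16, 13, 12]
After line 4 (pop(0) -> c = 16): lst = [13, 12]

16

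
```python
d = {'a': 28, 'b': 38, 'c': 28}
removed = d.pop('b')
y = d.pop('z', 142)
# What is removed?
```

After line 1: d = {'a': 28, 'b': 38, 'c': 28}
After line 2 (pop 'b' returns 38): d = {'a': 28, 'c': 28}, removed = 38
After line 3 (pop 'z' missing, returns default 142): d = {'a': 28, 'c': 28}, y = 142

38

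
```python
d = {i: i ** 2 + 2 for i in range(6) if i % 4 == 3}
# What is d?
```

{3: 11}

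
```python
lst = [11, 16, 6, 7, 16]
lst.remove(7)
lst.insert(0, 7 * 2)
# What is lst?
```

After line 1: lst = [11, 16, 6, 7, 16]
After line 2 (remove first 7): lst = [11, 16, 6, 16]
After line 3 (insert 14 at index 0): lst = [14, 11, 16, 6, 16]

[14, 11, 16, 6, 16]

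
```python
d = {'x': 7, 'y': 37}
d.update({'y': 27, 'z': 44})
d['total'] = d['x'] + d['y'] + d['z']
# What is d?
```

After line 1: d = {'x': 7, 'y': 37}
After line 2 (y overwritten, z added): d = {'x': 7, 'y': 27, 'z': 44}
After line 3 (total = 7 + 27 + 44 = 78): d = {'x': 7, 'y': 27, 'z': 44, 'total': 78}

{'x': 7, 'y': 27, 'z': 44, 'total': 78}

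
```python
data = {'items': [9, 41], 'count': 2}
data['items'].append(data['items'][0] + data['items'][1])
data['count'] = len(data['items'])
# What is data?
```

After line 1: data = {'items': [9, 41], 'count': 2}
After line 2 (append 9 + 41 = 50): data = {'items': [9, 41, 50], 'count': 2}
After line 3 (count = len(items) = 3): data = {'items': [9, 41, 50], 'count': 3}

{'items': [9, 41, 50], 'count': 3}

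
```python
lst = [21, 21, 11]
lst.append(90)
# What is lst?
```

[21, 21, 11, 90]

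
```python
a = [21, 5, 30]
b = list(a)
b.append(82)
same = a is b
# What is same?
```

After line 1: a = [21, 5, 30]
After line 2 (b = list(a) is a shallow copy, new object): a = [21, 5, 30], b = [21, 5, 30]
After line 3 (append only mutates b): a = [21, 5, 30], b = [21, 5, 30, 82]
After line 4 (same = a is b; different objects -> False): same = False

False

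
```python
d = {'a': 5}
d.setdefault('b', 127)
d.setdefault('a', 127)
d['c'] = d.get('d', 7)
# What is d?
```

After line 1: d = {'a': 5}
After line 2 (setdefault adds 'b'=127): d = {'a': 5, 'b': 127}
After line 3 (setdefault 'a' no-op, already exists): d = {'a': 5, 'b': 127}
After line 4 (get('d', 7) returns default since 'd' not in d): d = {'a': 5, 'b': 127, 'c': 7}

{'a': 5, 'b': 127, 'c': 7}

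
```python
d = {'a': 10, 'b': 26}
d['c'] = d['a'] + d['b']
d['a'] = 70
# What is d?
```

After line 1: d = {'a': 10, 'b': 26}
After line 2 (d['c'] = 10 + 26): d = {'a': 10, 'b': 26, 'c': 36}
After line 3: d = {'a': 70, 'b': 26, 'c': 36}

{'a': 70, 'b': 26, 'c': 36}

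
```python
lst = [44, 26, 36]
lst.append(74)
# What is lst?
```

[44, 26, 36, 74]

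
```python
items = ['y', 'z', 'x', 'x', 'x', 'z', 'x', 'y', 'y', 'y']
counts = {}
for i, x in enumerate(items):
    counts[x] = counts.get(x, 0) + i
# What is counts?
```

Initial: counts = {}, items = ['y', 'z', 'x', 'x', 'x', 'z', 'x', 'y', 'y', 'y']
i=0, x='y': counts = {'y': 0}
i=1, x='z': counts = {'y': 0, 'z': 1}
i=2, x='x': counts = {'y': 0, 'z': 1, 'x': 2}
i=3, x='x': counts = {'y': 0, 'z': 1, 'x': 5}
i=4, x='x': counts = {'y': 0, 'z': 1, 'x': 9}
i=5, x='z': counts = {'y': 0, 'z': 6, 'x': 9}
i=6, x='x': counts = {'y': 0, 'z': 6, 'x': 15}
i=7, x='y': counts = {'y': 7, 'z': 6, 'x': 15}
i=8, x='y': counts = {'y': 15, 'z': 6, 'x': 15}
i=9, x='y': counts = {'y': 24, 'z': 6, 'x': 15}

{'y': 24, 'z': 6, 'x': 15}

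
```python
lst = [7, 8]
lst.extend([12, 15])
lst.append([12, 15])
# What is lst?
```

After line 1: lst = [7, 8]
After line 2 (extend unpacks [12, 15]): lst = [7, 8, 12, 15]
After line 3 (append adds [12, 15] as single element): lst = [7, 8, 12, 15, [12, 15]]

[7, 8, 12, 15, [12, 15]]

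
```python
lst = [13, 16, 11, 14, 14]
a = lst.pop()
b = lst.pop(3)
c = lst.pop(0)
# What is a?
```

After line 1: lst = [13, 16, 11, 14, 14]
After line 2 (pop() -> a = 14): lst = [13, 16, 11, 14]
After line 3 (pop(3) -> b = 14): lst = [13, 16, 11]
After line 4 (pop(0) -> c = 13): lst = [16, 11]

14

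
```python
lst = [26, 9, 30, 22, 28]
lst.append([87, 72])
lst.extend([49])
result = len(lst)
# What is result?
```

After line 1: lst = [26, 9, 30, 22, 28]
After line 2 (append adds [87, 72] as single element): lst = [26, 9, 30, 22, 28, [87, 72]]
After line 3 (extend unpacks [49], adds 49): lst = [26, 9, 30, 22, 28, [87, 72], 49]
After line 4: result = len(lst) = 7

7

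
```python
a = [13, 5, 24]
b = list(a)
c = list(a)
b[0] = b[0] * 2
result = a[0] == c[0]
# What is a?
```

After line 1: a = [13, 5, 24]
After line 2 (b = list(a), copy): a = [13, 5, 24], b = [13, 5, 24]
After line 3 (c = list(a) is a copy, new object): c = [13, 5, 24]
After line 4 (b[0] = 13 * 2 = 26; only b mutates (copy)): a = [13, 5, 24], b = [26, 5, 24], c = [13, 5, 24]
After line 5 (a[0] = 13, c[0] = 13; result = True)

[13, 5, 24]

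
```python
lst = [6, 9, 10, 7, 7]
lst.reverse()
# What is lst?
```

[7, 7, 10, 9, 6]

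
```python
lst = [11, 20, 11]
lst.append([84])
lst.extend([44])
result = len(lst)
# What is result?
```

After line 1: lst = [11, 20, 11]
After line 2 (append adds [84] as single element): lst = [11, 20, 11, [84]]
After line 3 (extend unpacks [44], adds 44): lst = [11, 20, 11, [84], 44]
After line 4: result = len(lst) = 5

5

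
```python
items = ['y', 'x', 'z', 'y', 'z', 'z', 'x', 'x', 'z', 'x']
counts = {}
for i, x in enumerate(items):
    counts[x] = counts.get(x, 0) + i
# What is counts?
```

Initial: counts = {}, items = ['y', 'x', 'z', 'y', 'z', 'z', 'x', 'x', 'z', 'x']
i=0, x='y': counts = {'y': 0}
i=1, x='x': counts = {'y': 0, 'x': 1}
i=2, x='z': counts = {'y': 0, 'x': 1, 'z': 2}
i=3, x='y': counts = {'y': 3, 'x': 1, 'z': 2}
i=4, x='z': counts = {'y': 3, 'x': 1, 'z': 6}
i=5, x='z': counts = {'y': 3, 'x': 1, 'z': 11}
i=6, x='x': counts = {'y': 3, 'x': 7, 'z': 11}
i=7, x='x': counts = {'y': 3, 'x': 14, 'z': 11}
i=8, x='z': counts = {'y': 3, 'x': 14, 'z': 19}
i=9, x='x': counts = {'y': 3, 'x': 23, 'z': 19}

{'y': 3, 'x': 23, 'z': 19}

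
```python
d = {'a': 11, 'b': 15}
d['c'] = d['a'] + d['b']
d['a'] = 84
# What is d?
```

After line 1: d = {'a': 11, 'b': 15}
After line 2 (d['c'] = 11 + 15): d = {'a': 11, 'b': 15, 'c': 26}
After line 3: d = {'a': 84, 'b': 15, 'c': 26}

{'a': 84, 'b': 15, 'c': 26}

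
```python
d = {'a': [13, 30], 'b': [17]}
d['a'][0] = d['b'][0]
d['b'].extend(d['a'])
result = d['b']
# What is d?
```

After line 1: d = {'a': [13, 30], 'b': [17]}
After line 2 (a[0] = b[0] = 17): d = {'a': [17, 30], 'b': [17]}
After line 3 (b.extend(a) appends [17, 30]): d = {'a': [17, 30], 'b': [17, 17, 30]}
After line 4: result = d['b'] = [17, 17, 30]

{'a': [17, 30], 'b': [17, 17, 30]}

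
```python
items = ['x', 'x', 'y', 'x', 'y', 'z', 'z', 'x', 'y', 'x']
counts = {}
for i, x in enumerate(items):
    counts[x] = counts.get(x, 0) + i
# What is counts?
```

Initial: counts = {}, items = ['x', 'x', 'y', 'x', 'y', 'z', 'z', 'x', 'y', 'x']
i=0, x='x': counts = {'x': 0}
i=1, x='x': counts = {'x': 1}
i=2, x='y': counts = {'x': 1, 'y': 2}
i=3, x='x': counts = {'x': 4, 'y': 2}
i=4, x='y': counts = {'x': 4, 'y': 6}
i=5, x='z': counts = {'x': 4, 'y': 6, 'z': 5}
i=6, x='z': counts = {'x': 4, 'y': 6, 'z': 11}
i=7, x='x': counts = {'x': 11, 'y': 6, 'z': 11}
i=8, x='y': counts = {'x': 11, 'y': 14, 'z': 11}
i=9, x='x': counts = {'x': 20, 'y': 14, 'z': 11}

{'x': 20, 'y': 14, 'z': 11}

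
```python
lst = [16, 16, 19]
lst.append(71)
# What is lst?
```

[16, 16, 19, 71]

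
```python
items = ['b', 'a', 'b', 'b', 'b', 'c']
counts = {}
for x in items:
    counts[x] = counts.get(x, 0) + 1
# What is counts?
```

Initial: counts = {}, items = ['b', 'a', 'b', 'b', 'b', 'c']
See 'b': counts = {'b': 1}
See 'a': counts = {'b': 1, 'a': 1}
See 'b': counts = {'b': 2, 'a': 1}
See 'b': counts = {'b': 3, 'a': 1}
See 'b': counts = {'b': 4, 'a': 1}
See 'c': counts = {'b': 4, 'a': 1, 'c': 1}

{'b': 4, 'a': 1, 'c': 1}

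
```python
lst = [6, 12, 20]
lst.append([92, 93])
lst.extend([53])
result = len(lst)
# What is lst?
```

After line 1: lst = [6, 12, 20]
After line 2 (append adds [92, 93] as single element): lst = [6, 12, 20, [92, 93]]
After line 3 (extend unpacks [53], adds 53): lst = [6, 12, 20, [92, 93], 53]
After line 4: result = len(lst) = 5

[6, 12, 20, [92, 93], 53]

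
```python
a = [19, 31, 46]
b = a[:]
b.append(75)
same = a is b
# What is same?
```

After line 1: a = [19, 31, 46]
After line 2 (b = a[:] is a shallow copy, new object): a = [19, 31, 46], b = [19, 31, 46]
After line 3 (append only mutates b): a = [19, 31, 46], b = [19, 31, 46, 75]
After line 4 (same = a is b; different objects -> False): same = False

False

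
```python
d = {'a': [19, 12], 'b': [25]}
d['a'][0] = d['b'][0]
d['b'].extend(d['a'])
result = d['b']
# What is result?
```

After line 1: d = {'a': [19, 12], 'b': [25]}
After line 2 (a[0] = b[0] = 25): d = {'a': [25, 12], 'b': [25]}
After line 3 (b.extend(a) appends [25, 12]): d = {'a': [25, 12], 'b': [25, 25, 12]}
After line 4: result = d['b'] = [25, 25, 12]

[25, 25, 12]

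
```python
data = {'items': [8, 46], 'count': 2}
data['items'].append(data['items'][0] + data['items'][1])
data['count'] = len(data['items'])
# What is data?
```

After line 1: data = {'items': [8, 46], 'count': 2}
After line 2 (append 8 + 46 = 54): data = {'items': [8, 46, 54], 'count': 2}
After line 3 (count = len(items) = 3): data = {'items': [8, 46, 54], 'count': 3}

{'items': [8, 46, 54], 'count': 3}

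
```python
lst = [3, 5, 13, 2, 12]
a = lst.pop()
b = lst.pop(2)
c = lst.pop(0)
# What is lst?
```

After line 1: lst = [3, 5, 13, 2, 12]
After line 2 (pop() -> a = 12): lst = [3, 5, 13, 2]
After line 3 (pop(2) -> b = 13): lst = [3, 5, 2]
After line 4 (pop(0) -> c = 3): lst = [5, 2]

[5, 2]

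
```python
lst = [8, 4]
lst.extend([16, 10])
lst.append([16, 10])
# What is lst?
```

After line 1: lst = [8, 4]
After line 2 (extend unpacks [16, 10]): lst = [8, 4, 16, 10]
After line 3 (append adds [16, 10] as single element): lst = [8, 4, 16, 10, [16, 10]]

[8, 4, 16, 10, [16, 10]]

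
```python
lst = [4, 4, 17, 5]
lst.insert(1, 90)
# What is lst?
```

[4, 90, 4, 17, 5]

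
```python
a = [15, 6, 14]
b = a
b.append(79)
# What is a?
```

After line 1: a = [15, 6, 14]
After line 2 (b = a is an alias, same object): a = [15, 6, 14], b = [15, 6, 14]
After line 3 (b.append mutates the shared list): a = [15, 6, 14, 79], b = [15, 6, 14, 79]

[15, 6, 14, 79]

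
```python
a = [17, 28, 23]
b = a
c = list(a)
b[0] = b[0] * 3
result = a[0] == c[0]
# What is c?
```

After line 1: a = [17, 28, 23]
After line 2 (b = a, alias): a = [17, 28, 23], b = [17, 28, 23]
After line 3 (c = list(a) is a copy, new object): c = [17, 28, 23]
After line 4 (b[0] = 17 * 3 = 51; mutates shared a/b): a = b = [51, 28, 23], c = [17, 28, 23]
After line 5 (a[0] = 51, c[0] = 17; result = False)

[17, 28, 23]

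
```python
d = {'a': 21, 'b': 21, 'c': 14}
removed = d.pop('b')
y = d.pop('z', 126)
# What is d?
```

After line 1: d = {'a': 21, 'b': 21, 'c': 14}
After line 2 (pop 'b' returns 21): d = {'a': 21, 'c': 14}, removed = 21
After line 3 (pop 'z' missing, returns default 126): d = {'a': 21, 'c': 14}, y = 126

{'a': 21, 'c': 14}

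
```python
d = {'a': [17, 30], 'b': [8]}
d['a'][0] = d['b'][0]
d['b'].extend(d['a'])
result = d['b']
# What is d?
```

After line 1: d = {'a': [17, 30], 'b': [8]}
After line 2 (a[0] = b[0] = 8): d = {'a': [8, 30], 'b': [8]}
After line 3 (b.extend(a) appends [8, 30]): d = {'a': [8, 30], 'b': [8, 8, 30]}
After line 4: result = d['b'] = [8, 8, 30]

{'a': [8, 30], 'b': [8, 8, 30]}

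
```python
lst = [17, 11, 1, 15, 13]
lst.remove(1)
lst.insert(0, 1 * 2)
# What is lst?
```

After line 1: lst = [17, 11, 1, 15, 13]
After line 2 (remove first 1): lst = [17, 11, 15, 13]
After line 3 (insert 2 at index 0): lst = [2, 17, 11, 15, 13]

[2, 17, 11, 15, 13]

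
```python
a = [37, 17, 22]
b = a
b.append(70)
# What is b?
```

After line 1: a = [37, 17, 22]
After line 2 (b = a is an alias, same object): a = [37, 17, 22], b = [37, 17, 22]
After line 3 (b.append mutates the shared list): a = [37, 17, 22, 70], b = [37, 17, 22, 70]

[37, 17, 22, 70]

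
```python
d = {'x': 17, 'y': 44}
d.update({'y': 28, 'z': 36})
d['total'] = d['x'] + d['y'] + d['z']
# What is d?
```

After line 1: d = {'x': 17, 'y': 44}
After line 2 (y overwritten, z added): d = {'x': 17, 'y': 28, 'z': 36}
After line 3 (total = 17 + 28 + 36 = 81): d = {'x': 17, 'y': 28, 'z': 36, 'total': 81}

{'x': 17, 'y': 28, 'z': 36, 'total': 81}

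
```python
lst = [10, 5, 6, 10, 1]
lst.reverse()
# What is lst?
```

[1, 10, 6, 5, 10]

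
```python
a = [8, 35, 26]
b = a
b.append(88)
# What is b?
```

After line 1: a = [8, 35, 26]
After line 2 (b = a is an alias, same object): a = [8, 35, 26], b = [8, 35, 26]
After line 3 (b.append mutates the shared list): a = [8, 35, 26, 88], b = [8, 35, 26, 88]

[8, 35, 26, 88]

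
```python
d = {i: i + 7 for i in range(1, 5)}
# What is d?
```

{1: 8, 2: 9, 3: 10, 4: 11}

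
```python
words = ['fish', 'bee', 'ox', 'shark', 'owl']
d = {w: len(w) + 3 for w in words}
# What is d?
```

{'fish': 7, 'bee': 6, 'ox': 5, 'shark': 8, 'owl': 6}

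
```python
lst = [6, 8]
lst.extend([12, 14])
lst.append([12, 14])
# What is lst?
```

After line 1: lst = [6, 8]
After line 2 (extend unpacks [12, 14]): lst = [6, 8, 12, 14]
After line 3 (append adds [12, 14] as single element): lst = [6, 8, 12, 14, [12, 14]]

[6, 8, 12, 14, [12, 14]]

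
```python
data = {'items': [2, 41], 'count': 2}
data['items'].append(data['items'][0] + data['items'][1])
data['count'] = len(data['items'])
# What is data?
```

After line 1: data = {'items': [2, 41], 'count': 2}
After line 2 (append 2 + 41 = 43): data = {'items': [2, 41, 43], 'count': 2}
After line 3 (count = len(items) = 3): data = {'items': [2, 41, 43], 'count': 3}

{'items': [2, 41, 43], 'count': 3}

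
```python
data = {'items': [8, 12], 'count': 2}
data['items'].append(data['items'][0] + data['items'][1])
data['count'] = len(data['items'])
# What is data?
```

After line 1: data = {'items': [8, 12], 'count': 2}
After line 2 (append 8 + 12 = 20): data = {'items': [8, 12, 20], 'count': 2}
After line 3 (count = len(items) = 3): data = {'items': [8, 12, 20], 'count': 3}

{'items': [8, 12, 20], 'count': 3}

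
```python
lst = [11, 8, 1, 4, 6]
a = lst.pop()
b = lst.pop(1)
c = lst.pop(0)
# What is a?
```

After line 1: lst = [11, 8, 1, 4, 6]
After line 2 (pop() -> a = 6): lst = [11, 8, 1, 4]
After line 3 (pop(1) -> b = 8): lst = [11, 1, 4]
After line 4 (pop(0) -> c = 11): lst = [1, 4]

6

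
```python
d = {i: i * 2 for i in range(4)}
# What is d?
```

{0: 0, 1: 2, 2: 4, 3: 6}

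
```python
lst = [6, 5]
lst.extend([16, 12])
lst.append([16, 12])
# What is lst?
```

After line 1: lst = [6, 5]
After line 2 (extend unpacks [16, 12]): lst = [6, 5, 16, 12]
After line 3 (append adds [16, 12] as single element): lst = [6, 5, 16, 12, [16, 12]]

[6, 5, 16, 12, [16, 12]]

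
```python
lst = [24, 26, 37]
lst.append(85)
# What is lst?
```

[24, 26, 37, 85]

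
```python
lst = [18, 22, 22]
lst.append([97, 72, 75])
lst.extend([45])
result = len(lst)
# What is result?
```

After line 1: lst = [18, 22, 22]
After line 2 (append adds [97, 72, 75] as single element): lst = [18, 22, 22, [97, 72, 75]]
After line 3 (extend unpacks [45], adds 45): lst = [18, 22, 22, [97, 72, 75], 45]
After line 4: result = len(lst) = 5

5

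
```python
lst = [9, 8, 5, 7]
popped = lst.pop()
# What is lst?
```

[9, 8, 5]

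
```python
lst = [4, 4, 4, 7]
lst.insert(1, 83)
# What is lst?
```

[4, 83, 4, 4, 7]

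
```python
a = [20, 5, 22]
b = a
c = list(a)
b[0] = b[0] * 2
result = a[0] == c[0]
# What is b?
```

After line 1: a = [20, 5, 22]
After line 2 (b = a, alias): a = [20, 5, 22], b = [20, 5, 22]
After line 3 (c = list(a) is a copy, new object): c = [20, 5, 22]
After line 4 (b[0] = 20 * 2 = 40; mutates shared a/b): a = b = [40, 5, 22], c = [20, 5, 22]
After line 5 (a[0] = 40, c[0] = 20; result = False)

[40, 5, 22]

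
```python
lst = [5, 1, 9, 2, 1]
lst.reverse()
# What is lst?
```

[1, 2, 9, 1, 5]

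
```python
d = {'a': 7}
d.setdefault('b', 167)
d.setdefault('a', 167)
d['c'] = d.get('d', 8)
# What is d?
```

After line 1: d = {'a': 7}
After line 2 (setdefault adds 'b'=167): d = {'a': 7, 'b': 167}
After line 3 (setdefault 'a' no-op, already exists): d = {'a': 7, 'b': 167}
After line 4 (get('d', 8) returns default since 'd' not in d): d = {'a': 7, 'b': 167, 'c': 8}

{'a': 7, 'b': 167, 'c': 8}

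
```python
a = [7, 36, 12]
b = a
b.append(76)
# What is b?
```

After line 1: a = [7, 36, 12]
After line 2 (b = a is an alias, same object): a = [7, 36, 12], b = [7, 36, 12]
After line 3 (b.append mutates the shared list): a = [7, 36, 12, 76], b = [7, 36, 12, 76]

[7, 36, 12, 76]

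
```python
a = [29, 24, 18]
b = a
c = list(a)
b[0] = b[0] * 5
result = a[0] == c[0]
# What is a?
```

After line 1: a = [29, 24, 18]
After line 2 (b = a, alias): a = [29, 24, 18], b = [29, 24, 18]
After line 3 (c = list(a) is a copy, new object): c = [29, 24, 18]
After line 4 (b[0] = 29 * 5 = 145; mutates shared a/b): a = b = [145, 24, 18], c = [29, 24, 18]
After line 5 (a[0] = 145, c[0] = 29; result = False)

[145, 24, 18]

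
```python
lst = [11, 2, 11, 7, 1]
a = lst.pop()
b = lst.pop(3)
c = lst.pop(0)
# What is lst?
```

After line 1: lst = [11, 2, 11, 7, 1]
After line 2 (pop() -> a = 1): lst = [11, 2, 11, 7]
After line 3 (pop(3) -> b = 7): lst = [11, 2, 11]
After line 4 (pop(0) -> c = 11): lst = [2, 11]

[2, 11]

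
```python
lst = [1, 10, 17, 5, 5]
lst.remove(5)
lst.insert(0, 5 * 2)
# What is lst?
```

After line 1: lst = [1, 10, 17, 5, 5]
After line 2 (remove first 5): lst = [1, 10, 17, 5]
After line 3 (insert 10 at index 0): lst = [10, 1, 10, 17, 5]

[10, 1, 10, 17, 5]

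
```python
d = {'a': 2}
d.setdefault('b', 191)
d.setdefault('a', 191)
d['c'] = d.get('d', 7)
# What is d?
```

After line 1: d = {'a': 2}
After line 2 (setdefault adds 'b'=191): d = {'a': 2, 'b': 191}
After line 3 (setdefault 'a' no-op, already exists): d = {'a': 2, 'b': 191}
After line 4 (get('d', 7) returns default since 'd' not in d): d = {'a': 2, 'b': 191, 'c': 7}

{'a': 2, 'b': 191, 'c': 7}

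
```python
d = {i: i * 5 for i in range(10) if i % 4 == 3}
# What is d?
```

{3: 15, 7: 35}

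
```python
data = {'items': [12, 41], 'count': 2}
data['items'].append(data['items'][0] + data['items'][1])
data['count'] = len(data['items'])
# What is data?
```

After line 1: data = {'items': [12, 41], 'count': 2}
After line 2 (append 12 + 41 = 53): data = {'items': [12, 41, 53], 'count': 2}
After line 3 (count = len(items) = 3): data = {'items': [12, 41, 53], 'count': 3}

{'items': [12, 41, 53], 'count': 3}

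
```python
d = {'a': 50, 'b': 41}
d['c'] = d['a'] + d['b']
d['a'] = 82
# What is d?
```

After line 1: d = {'a': 50, 'b': 41}
After line 2 (d['c'] = 50 + 41): d = {'a': 50, 'b': 41, 'c': 91}
After line 3: d = {'a': 82, 'b': 41, 'c': 91}

{'a': 82, 'b': 41, 'c': 91}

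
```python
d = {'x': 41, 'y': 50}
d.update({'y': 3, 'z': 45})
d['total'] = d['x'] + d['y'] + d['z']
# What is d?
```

After line 1: d = {'x': 41, 'y': 50}
After line 2 (y overwritten, z added): d = {'x': 41, 'y': 3, 'z': 45}
After line 3 (total = 41 + 3 + 45 = 89): d = {'x': 41, 'y': 3, 'z': 45, 'total': 89}

{'x': 41, 'y': 3, 'z': 45, 'total': 89}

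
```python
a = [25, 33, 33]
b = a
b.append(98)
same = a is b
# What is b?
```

After line 1: a = [25, 33, 33]
After line 2 (b = a is an alias, same object): a = [25, 33, 33], b = [25, 33, 33]
After line 3 (b.append mutates the shared list): a = [25, 33, 33, 98], b = [25, 33, 33, 98]
After line 4 (same = a is b; same object -> True): same = True

[25, 33, 33, 98]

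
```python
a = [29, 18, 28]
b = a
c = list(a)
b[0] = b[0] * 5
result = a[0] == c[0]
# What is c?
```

After line 1: a = [29, 18, 28]
After line 2 (b = a, alias): a = [29, 18, 28], b = [29, 18, 28]
After line 3 (c = list(a) is a copy, new object): c = [29, 18, 28]
After line 4 (b[0] = 29 * 5 = 145; mutates shared a/b): a = b = [145, 18, 28], c = [29, 18, 28]
After line 5 (a[0] = 145, c[0] = 29; result = False)

[29, 18, 28]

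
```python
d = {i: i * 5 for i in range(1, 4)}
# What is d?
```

{1: 5, 2: 10, 3: 15}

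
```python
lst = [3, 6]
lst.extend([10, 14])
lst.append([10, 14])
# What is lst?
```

After line 1: lst = [3, 6]
After line 2 (extend unpacks [10, 14]): lst = [3, 6, 10, 14]
After line 3 (append adds [10, 14] as single element): lst = [3, 6, 10, 14, [10, 14]]

[3, 6, 10, 14, [10, 14]]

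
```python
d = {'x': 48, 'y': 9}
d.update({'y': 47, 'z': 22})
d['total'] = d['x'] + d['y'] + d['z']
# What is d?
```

After line 1: d = {'x': 48, 'y': 9}
After line 2 (y overwritten, z added): d = {'x': 48, 'y': 47, 'z': 22}
After line 3 (total = 48 + 47 + 22 = 117): d = {'x': 48, 'y': 47, 'z': 22, 'total': 117}

{'x': 48, 'y': 47, 'z': 22, 'total': 117}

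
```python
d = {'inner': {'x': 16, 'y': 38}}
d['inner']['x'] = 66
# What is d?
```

After line 1: d = {'inner': {'x': 16, 'y': 38}}
After line 2 (inner x overwritten): d = {'inner': {'x': 66, 'y': 38}}

{'inner': {'x': 66, 'y': 38}}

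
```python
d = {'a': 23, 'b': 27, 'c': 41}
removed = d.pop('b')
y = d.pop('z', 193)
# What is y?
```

After line 1: d = {'a': 23, 'b': 27, 'c': 41}
After line 2 (pop 'b' returns 27): d = {'a': 23, 'c': 41}, removed = 27
After line 3 (pop 'z' missing, returns default 193): d = {'a': 23, 'c': 41}, y = 193

193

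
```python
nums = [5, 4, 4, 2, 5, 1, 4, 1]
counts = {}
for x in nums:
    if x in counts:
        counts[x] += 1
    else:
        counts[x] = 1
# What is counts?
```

Initial: counts = {}, nums = [5, 4, 4, 2, 5, 1, 4, 1]
See 5: counts = {5: 1}
See 4: counts = {5: 1, 4: 1}
See 4: counts = {5: 1, 4: 2}
See 2: counts = {5: 1, 4: 2, 2: 1}
See 5: counts = {5: 2, 4: 2, 2: 1}
See 1: counts = {5: 2, 4: 2, 2: 1, 1: 1}
See 4: counts = {5: 2, 4: 3, 2: 1, 1: 1}
See 1: counts = {5: 2, 4: 3, 2: 1, 1: 2}

{5: 2, 4: 3, 2: 1, 1: 2}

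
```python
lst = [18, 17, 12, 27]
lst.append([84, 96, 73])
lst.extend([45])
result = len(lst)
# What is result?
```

After line 1: lst = [18, 17, 12, 27]
After line 2 (append adds [84, 96, 73] as single element): lst = [18, 17, 12, 27, [84, 96, 73]]
After line 3 (extend unpacks [45], adds 45): lst = [18, 17, 12, 27, [84, 96, 73], 45]
After line 4: result = len(lst) = 6

6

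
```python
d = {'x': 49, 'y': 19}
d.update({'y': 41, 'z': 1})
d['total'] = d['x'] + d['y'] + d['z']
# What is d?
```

After line 1: d = {'x': 49, 'y': 19}
After line 2 (y overwritten, z added): d = {'x': 49, 'y': 41, 'z': 1}
After line 3 (total = 49 + 41 + 1 = 91): d = {'x': 49, 'y': 41, 'z': 1, 'total': 91}

{'x': 49, 'y': 41, 'z': 1, 'total': 91}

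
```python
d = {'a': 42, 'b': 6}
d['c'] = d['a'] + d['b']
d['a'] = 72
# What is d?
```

After line 1: d = {'a': 42, 'b': 6}
After line 2 (d['c'] = 42 + 6): d = {'a': 42, 'b': 6, 'c': 48}
After line 3: d = {'a': 72, 'b': 6, 'c': 48}

{'a': 72, 'b': 6, 'c': 48}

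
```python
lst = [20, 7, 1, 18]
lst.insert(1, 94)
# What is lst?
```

[20, 94, 7, 1, 18]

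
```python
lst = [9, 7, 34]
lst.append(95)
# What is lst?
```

[9, 7, 34, 95]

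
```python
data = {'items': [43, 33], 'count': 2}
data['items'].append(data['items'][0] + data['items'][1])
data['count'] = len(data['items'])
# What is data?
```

After line 1: data = {'items': [43, 33], 'count': 2}
After line 2 (append 43 + 33 = 76): data = {'items': [43, 33, 76], 'count': 2}
After line 3 (count = len(items) = 3): data = {'items': [43, 33, 76], 'count': 3}

{'items': [43, 33, 76], 'count': 3}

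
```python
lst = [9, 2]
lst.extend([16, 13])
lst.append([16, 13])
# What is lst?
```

After line 1: lst = [9, 2]
After line 2 (extend unpacks [16, 13]): lst = [9, 2, 16, 13]
After line 3 (append adds [16, 13] as single element): lst = [9, 2, 16, 13, [16, 13]]

[9, 2, 16, 13, [16, 13]]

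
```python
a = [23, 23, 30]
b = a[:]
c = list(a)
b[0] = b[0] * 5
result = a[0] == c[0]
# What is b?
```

After line 1: a = [23, 23, 30]
After line 2 (b = a[:], copy): a = [23, 23, 30], b = [23, 23, 30]
After line 3 (c = list(a) is a copy, new object): c = [23, 23, 30]
After line 4 (b[0] = 23 * 5 = 115; only b mutates (copy)): a = [23, 23, 30], b = [115, 23, 30], c = [23, 23, 30]
After line 5 (a[0] = 23, c[0] = 23; result = True)

[115, 23, 30]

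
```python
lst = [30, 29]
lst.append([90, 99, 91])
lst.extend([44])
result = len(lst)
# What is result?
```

After line 1: lst = [30, 29]
After line 2 (append adds [90, 99, 91] as single element): lst = [30, 29, [90, 99, 91]]
After line 3 (extend unpacks [44], adds 44): lst = [30, 29, [90, 99, 91], 44]
After line 4: result = len(lst) = 4

4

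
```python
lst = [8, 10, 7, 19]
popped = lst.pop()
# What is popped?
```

19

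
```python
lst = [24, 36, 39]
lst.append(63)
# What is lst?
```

[24, 36, 39, 63]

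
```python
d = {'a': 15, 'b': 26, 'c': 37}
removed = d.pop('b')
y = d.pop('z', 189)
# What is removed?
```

After line 1: d = {'a': 15, 'b': 26, 'c': 37}
After line 2 (pop 'b' returns 26): d = {'a': 15, 'c': 37}, removed = 26
After line 3 (pop 'z' missing, returns default 189): d = {'a': 15, 'c': 37}, y = 189

26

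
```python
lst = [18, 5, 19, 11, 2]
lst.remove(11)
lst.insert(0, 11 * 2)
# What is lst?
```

After line 1: lst = [18, 5, 19, 11, 2]
After line 2 (remove first 11): lst = [18, 5, 19, 2]
After line 3 (insert 22 at index 0): lst = [22, 18, 5, 19, 2]

[22, 18, 5, 19, 2]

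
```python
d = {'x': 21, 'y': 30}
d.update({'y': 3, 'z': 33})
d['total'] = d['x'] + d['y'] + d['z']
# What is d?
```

After line 1: d = {'x': 21, 'y': 30}
After line 2 (y overwritten, z added): d = {'x': 21, 'y': 3, 'z': 33}
After line 3 (total = 21 + 3 + 33 = 57): d = {'x': 21, 'y': 3, 'z': 33, 'total': 57}

{'x': 21, 'y': 3, 'z': 33, 'total': 57}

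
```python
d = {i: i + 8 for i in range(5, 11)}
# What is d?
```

{5: 13, 6: 14, 7: 15, 8: 16, 9: 17, 10: 18}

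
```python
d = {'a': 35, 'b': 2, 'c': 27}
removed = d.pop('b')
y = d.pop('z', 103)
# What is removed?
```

After line 1: d = {'a': 35, 'b': 2, 'c': 27}
After line 2 (pop 'b' returns 2): d = {'a': 35, 'c': 27}, removed = 2
After line 3 (pop 'z' missing, returns default 103): d = {'a': 35, 'c': 27}, y = 103

2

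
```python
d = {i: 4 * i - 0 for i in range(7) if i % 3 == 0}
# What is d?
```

{0: 0, 3: 12, 6: 24}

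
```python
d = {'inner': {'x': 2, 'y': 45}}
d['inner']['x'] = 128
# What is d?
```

After line 1: d = {'inner': {'x': 2, 'y': 45}}
After line 2 (inner x overwritten): d = {'inner': {'x': 128, 'y': 45}}

{'inner': {'x': 128, 'y': 45}}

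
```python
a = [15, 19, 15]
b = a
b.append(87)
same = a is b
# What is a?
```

After line 1: a = [15, 19, 15]
After line 2 (b = a is an alias, same object): a = [15, 19, 15], b = [15, 19, 15]
After line 3 (b.append mutates the shared list): a = [15, 19, 15, 87], b = [15, 19, 15, 87]
After line 4 (same = a is b; same object -> True): same = True

[15, 19, 15, 87]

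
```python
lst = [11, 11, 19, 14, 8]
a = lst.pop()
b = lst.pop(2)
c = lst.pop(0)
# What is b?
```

After line 1: lst = [11, 11, 19, 14, 8]
After line 2 (pop() -> a = 8): lst = [11, 11, 19, 14]
After line 3 (pop(2) -> b = 19): lst = [11, 11, 14]
After line 4 (pop(0) -> c = 11): lst = [11, 14]

19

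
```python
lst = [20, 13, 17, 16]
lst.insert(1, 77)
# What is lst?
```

[20, 77, 13, 17, 16]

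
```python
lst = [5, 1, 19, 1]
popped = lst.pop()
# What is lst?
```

[5, 1, 19]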